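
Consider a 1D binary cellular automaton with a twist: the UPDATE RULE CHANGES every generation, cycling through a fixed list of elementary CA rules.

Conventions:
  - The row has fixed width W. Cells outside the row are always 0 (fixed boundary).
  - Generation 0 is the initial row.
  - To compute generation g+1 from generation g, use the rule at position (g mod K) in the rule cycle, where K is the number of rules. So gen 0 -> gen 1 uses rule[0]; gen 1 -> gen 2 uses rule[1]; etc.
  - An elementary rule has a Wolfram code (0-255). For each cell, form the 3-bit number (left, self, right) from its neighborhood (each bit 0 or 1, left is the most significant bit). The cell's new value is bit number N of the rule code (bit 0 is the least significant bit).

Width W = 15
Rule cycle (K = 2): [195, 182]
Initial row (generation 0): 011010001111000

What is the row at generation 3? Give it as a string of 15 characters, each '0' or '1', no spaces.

Gen 0: 011010001111000
Gen 1 (rule 195): 101000110111011
Gen 2 (rule 182): 111101001010100
Gen 3 (rule 195): 011100010000001

Answer: 011100010000001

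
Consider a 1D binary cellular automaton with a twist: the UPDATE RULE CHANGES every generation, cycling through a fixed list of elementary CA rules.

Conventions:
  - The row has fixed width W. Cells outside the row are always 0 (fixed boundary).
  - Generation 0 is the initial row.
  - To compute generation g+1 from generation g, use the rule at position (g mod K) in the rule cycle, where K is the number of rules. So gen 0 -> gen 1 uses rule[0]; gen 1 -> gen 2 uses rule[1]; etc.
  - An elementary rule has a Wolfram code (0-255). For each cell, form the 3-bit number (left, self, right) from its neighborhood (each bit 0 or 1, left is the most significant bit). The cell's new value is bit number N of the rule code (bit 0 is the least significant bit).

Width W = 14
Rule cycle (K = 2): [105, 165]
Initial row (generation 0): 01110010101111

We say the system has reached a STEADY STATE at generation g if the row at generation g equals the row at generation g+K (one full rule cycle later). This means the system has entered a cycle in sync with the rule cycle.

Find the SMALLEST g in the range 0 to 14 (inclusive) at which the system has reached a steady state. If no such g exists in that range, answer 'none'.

Answer: none

Derivation:
Gen 0: 01110010101111
Gen 1 (rule 105): 01010001011001
Gen 2 (rule 165): 01110101100001
Gen 3 (rule 105): 01011011101100
Gen 4 (rule 165): 01100101010001
Gen 5 (rule 105): 01100010100100
Gen 6 (rule 165): 00001011100101
Gen 7 (rule 105): 11100110100010
Gen 8 (rule 165): 01000001101010
Gen 9 (rule 105): 00011101110100
Gen 10 (rule 165): 11001010101101
Gen 11 (rule 105): 11000101011110
Gen 12 (rule 165): 00010111101100
Gen 13 (rule 105): 11001100111101
Gen 14 (rule 165): 00000000011011
Gen 15 (rule 105): 11111111011111
Gen 16 (rule 165): 01111110101110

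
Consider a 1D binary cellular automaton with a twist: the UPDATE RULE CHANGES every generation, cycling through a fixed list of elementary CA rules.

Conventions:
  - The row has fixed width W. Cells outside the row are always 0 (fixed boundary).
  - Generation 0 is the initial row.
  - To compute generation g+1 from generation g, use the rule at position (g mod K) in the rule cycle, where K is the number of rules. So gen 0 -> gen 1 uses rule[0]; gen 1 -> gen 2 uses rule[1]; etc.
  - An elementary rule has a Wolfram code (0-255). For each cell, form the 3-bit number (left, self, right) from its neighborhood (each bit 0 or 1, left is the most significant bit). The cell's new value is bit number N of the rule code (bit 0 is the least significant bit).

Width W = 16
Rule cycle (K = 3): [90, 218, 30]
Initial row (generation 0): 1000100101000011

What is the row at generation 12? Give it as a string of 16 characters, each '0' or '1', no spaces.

Gen 0: 1000100101000011
Gen 1 (rule 90): 0101011000100111
Gen 2 (rule 218): 1000011101011111
Gen 3 (rule 30): 1100110001010000
Gen 4 (rule 90): 1111111010001000
Gen 5 (rule 218): 1111111001010100
Gen 6 (rule 30): 1000000111010110
Gen 7 (rule 90): 0100001101000111
Gen 8 (rule 218): 1010011100101111
Gen 9 (rule 30): 1011110011101000
Gen 10 (rule 90): 0010011110100100
Gen 11 (rule 218): 0101111110011010
Gen 12 (rule 30): 1101000001110011

Answer: 1101000001110011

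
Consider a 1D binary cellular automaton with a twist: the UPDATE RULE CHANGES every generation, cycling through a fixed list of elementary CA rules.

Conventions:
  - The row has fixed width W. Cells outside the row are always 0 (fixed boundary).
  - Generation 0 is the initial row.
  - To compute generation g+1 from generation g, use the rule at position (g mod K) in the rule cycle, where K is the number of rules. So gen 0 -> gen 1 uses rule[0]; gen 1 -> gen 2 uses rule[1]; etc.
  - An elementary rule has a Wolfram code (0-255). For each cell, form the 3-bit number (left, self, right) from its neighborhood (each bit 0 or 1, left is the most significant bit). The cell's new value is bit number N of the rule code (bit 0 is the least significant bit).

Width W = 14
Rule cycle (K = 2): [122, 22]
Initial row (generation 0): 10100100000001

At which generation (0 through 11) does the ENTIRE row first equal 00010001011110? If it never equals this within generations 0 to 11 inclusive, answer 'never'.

Answer: never

Derivation:
Gen 0: 10100100000001
Gen 1 (rule 122): 01011010000010
Gen 2 (rule 22): 11000011000111
Gen 3 (rule 122): 11100111101101
Gen 4 (rule 22): 00011000000001
Gen 5 (rule 122): 00111100000010
Gen 6 (rule 22): 01000010000111
Gen 7 (rule 122): 10100101001101
Gen 8 (rule 22): 10111101110001
Gen 9 (rule 122): 01100111011010
Gen 10 (rule 22): 10011000000011
Gen 11 (rule 122): 01111100000111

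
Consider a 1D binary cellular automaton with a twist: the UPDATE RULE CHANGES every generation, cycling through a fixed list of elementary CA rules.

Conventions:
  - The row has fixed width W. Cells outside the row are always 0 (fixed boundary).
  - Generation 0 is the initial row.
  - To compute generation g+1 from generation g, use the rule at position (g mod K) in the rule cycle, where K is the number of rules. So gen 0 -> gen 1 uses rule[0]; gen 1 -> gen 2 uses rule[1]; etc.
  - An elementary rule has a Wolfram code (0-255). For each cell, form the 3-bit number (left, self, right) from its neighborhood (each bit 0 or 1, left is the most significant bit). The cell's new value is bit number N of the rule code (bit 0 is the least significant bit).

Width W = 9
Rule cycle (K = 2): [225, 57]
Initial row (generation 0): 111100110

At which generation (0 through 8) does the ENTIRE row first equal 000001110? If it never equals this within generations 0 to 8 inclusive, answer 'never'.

Gen 0: 111100110
Gen 1 (rule 225): 011100010
Gen 2 (rule 57): 010011001
Gen 3 (rule 225): 000001000
Gen 4 (rule 57): 111100111
Gen 5 (rule 225): 011100011
Gen 6 (rule 57): 010011010
Gen 7 (rule 225): 000001100
Gen 8 (rule 57): 111101011

Answer: never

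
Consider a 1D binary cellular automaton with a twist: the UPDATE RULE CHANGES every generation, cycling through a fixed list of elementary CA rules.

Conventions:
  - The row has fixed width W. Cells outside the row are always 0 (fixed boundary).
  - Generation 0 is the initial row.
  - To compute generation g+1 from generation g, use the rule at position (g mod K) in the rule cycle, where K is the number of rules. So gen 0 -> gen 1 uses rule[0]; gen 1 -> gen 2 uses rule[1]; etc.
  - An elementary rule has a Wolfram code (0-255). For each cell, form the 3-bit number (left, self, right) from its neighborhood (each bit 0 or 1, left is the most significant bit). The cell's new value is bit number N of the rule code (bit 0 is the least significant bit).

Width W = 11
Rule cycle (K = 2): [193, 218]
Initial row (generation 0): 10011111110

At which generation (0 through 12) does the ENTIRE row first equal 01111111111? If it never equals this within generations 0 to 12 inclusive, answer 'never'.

Answer: 5

Derivation:
Gen 0: 10011111110
Gen 1 (rule 193): 00001111110
Gen 2 (rule 218): 00011111111
Gen 3 (rule 193): 11001111111
Gen 4 (rule 218): 11111111111
Gen 5 (rule 193): 01111111111
Gen 6 (rule 218): 11111111111
Gen 7 (rule 193): 01111111111
Gen 8 (rule 218): 11111111111
Gen 9 (rule 193): 01111111111
Gen 10 (rule 218): 11111111111
Gen 11 (rule 193): 01111111111
Gen 12 (rule 218): 11111111111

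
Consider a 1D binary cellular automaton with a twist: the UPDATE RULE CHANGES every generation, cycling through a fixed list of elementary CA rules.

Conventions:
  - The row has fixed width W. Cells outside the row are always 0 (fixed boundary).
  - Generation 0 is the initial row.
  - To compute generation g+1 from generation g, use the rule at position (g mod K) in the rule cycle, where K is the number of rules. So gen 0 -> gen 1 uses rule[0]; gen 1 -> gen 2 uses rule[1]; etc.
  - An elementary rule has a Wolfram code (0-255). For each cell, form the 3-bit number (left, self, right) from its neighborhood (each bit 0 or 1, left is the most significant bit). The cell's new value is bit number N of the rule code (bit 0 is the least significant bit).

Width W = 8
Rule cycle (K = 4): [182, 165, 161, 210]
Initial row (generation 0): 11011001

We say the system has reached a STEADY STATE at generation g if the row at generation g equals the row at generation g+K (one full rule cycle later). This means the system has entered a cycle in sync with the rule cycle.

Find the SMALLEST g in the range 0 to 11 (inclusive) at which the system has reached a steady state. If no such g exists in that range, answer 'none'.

Answer: 11

Derivation:
Gen 0: 11011001
Gen 1 (rule 182): 00100111
Gen 2 (rule 165): 10100010
Gen 3 (rule 161): 01001000
Gen 4 (rule 210): 10110100
Gen 5 (rule 182): 11001110
Gen 6 (rule 165): 00000100
Gen 7 (rule 161): 11110001
Gen 8 (rule 210): 01111010
Gen 9 (rule 182): 10110111
Gen 10 (rule 165): 11001010
Gen 11 (rule 161): 00000100
Gen 12 (rule 210): 00001010
Gen 13 (rule 182): 00011111
Gen 14 (rule 165): 11001110
Gen 15 (rule 161): 00000100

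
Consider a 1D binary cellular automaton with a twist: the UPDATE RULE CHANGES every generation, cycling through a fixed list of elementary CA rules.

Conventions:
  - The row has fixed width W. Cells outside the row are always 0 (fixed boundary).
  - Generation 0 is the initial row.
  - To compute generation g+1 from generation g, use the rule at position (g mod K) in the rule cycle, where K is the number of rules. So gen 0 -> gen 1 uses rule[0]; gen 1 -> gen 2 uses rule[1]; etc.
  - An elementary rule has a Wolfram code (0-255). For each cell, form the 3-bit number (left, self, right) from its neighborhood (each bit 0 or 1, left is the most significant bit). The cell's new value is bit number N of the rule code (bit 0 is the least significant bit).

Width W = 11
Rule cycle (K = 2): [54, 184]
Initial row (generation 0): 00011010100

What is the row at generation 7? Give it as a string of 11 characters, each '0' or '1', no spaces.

Gen 0: 00011010100
Gen 1 (rule 54): 00100111110
Gen 2 (rule 184): 00010111101
Gen 3 (rule 54): 00111000011
Gen 4 (rule 184): 00110100010
Gen 5 (rule 54): 01001110111
Gen 6 (rule 184): 00101101110
Gen 7 (rule 54): 01110010001

Answer: 01110010001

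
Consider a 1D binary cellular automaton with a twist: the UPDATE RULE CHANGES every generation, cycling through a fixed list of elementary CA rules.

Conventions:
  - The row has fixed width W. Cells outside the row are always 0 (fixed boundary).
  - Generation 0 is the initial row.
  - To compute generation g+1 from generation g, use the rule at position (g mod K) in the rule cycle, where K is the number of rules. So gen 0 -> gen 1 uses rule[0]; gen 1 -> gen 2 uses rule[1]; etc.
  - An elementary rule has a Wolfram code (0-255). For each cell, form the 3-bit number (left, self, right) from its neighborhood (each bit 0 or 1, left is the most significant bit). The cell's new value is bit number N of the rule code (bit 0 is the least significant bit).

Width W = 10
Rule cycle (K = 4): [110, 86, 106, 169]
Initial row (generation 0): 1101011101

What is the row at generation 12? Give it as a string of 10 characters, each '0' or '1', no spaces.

Gen 0: 1101011101
Gen 1 (rule 110): 1111110111
Gen 2 (rule 86): 0000010001
Gen 3 (rule 106): 0000100010
Gen 4 (rule 169): 1110001000
Gen 5 (rule 110): 1010011000
Gen 6 (rule 86): 1011101100
Gen 7 (rule 106): 0110111100
Gen 8 (rule 169): 0101111001
Gen 9 (rule 110): 1111001011
Gen 10 (rule 86): 0001111001
Gen 11 (rule 106): 0011001010
Gen 12 (rule 169): 1010000100

Answer: 1010000100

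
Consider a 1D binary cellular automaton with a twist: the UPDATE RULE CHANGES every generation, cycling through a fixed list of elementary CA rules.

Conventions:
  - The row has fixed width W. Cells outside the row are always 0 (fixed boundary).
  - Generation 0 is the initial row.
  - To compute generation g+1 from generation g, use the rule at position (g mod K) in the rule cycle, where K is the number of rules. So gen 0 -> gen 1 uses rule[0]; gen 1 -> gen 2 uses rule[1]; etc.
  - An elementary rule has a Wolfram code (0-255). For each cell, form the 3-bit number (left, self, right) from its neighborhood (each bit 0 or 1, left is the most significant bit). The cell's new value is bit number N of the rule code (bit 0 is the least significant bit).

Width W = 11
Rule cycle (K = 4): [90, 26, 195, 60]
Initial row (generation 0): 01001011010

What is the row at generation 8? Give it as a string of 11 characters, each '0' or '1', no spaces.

Answer: 10111001111

Derivation:
Gen 0: 01001011010
Gen 1 (rule 90): 10110011001
Gen 2 (rule 26): 00101110110
Gen 3 (rule 195): 11000110010
Gen 4 (rule 60): 10100101011
Gen 5 (rule 90): 00011000011
Gen 6 (rule 26): 00110100110
Gen 7 (rule 195): 11010001010
Gen 8 (rule 60): 10111001111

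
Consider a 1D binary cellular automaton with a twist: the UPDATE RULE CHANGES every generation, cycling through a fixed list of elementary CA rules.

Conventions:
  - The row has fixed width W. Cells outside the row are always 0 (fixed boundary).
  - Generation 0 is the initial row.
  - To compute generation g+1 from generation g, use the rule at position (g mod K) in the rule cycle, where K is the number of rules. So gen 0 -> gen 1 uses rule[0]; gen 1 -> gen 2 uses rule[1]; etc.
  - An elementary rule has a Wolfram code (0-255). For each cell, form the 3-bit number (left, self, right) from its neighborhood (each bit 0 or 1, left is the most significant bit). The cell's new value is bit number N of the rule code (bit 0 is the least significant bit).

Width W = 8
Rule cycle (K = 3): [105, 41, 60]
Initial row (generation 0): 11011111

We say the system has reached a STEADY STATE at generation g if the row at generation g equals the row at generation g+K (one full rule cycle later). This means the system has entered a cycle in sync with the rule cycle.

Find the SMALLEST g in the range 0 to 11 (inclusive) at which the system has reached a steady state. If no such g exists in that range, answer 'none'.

Gen 0: 11011111
Gen 1 (rule 105): 11110001
Gen 2 (rule 41): 10000100
Gen 3 (rule 60): 11000110
Gen 4 (rule 105): 11010110
Gen 5 (rule 41): 10101100
Gen 6 (rule 60): 11111010
Gen 7 (rule 105): 10001100
Gen 8 (rule 41): 00101001
Gen 9 (rule 60): 00111101
Gen 10 (rule 105): 10100110
Gen 11 (rule 41): 01000100
Gen 12 (rule 60): 01100110
Gen 13 (rule 105): 01100110
Gen 14 (rule 41): 01000100

Answer: 11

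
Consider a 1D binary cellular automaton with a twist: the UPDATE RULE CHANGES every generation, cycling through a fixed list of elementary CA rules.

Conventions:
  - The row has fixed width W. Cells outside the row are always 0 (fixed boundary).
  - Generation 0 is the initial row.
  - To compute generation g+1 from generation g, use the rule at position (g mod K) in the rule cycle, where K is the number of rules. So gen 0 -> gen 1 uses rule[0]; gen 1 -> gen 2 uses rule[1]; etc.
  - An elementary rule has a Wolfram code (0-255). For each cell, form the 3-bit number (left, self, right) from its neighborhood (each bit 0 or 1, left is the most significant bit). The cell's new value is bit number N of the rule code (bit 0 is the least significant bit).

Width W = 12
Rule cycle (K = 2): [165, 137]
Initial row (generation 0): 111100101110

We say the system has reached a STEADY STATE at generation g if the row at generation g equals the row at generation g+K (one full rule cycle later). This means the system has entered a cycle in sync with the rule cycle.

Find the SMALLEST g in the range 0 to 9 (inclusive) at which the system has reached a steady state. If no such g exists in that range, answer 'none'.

Gen 0: 111100101110
Gen 1 (rule 165): 011000110100
Gen 2 (rule 137): 010010100001
Gen 3 (rule 165): 010011101101
Gen 4 (rule 137): 000011001000
Gen 5 (rule 165): 111000001011
Gen 6 (rule 137): 110011100010
Gen 7 (rule 165): 000001001010
Gen 8 (rule 137): 111100000000
Gen 9 (rule 165): 011001111111
Gen 10 (rule 137): 010001111110
Gen 11 (rule 165): 010100111100

Answer: none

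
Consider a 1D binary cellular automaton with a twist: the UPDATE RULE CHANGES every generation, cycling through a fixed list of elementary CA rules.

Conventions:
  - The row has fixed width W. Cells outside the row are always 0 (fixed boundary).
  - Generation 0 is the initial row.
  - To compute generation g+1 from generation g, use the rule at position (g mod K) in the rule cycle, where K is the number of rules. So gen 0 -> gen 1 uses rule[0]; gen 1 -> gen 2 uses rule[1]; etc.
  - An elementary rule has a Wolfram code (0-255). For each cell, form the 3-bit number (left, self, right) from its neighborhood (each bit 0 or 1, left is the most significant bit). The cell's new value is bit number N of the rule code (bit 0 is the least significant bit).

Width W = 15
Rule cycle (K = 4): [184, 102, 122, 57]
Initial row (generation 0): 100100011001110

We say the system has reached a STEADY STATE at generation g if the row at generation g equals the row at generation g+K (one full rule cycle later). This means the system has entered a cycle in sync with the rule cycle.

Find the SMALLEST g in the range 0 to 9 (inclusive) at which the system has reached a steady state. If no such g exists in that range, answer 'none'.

Gen 0: 100100011001110
Gen 1 (rule 184): 010010010101101
Gen 2 (rule 102): 110110111110111
Gen 3 (rule 122): 111111100011101
Gen 4 (rule 57): 100000011010010
Gen 5 (rule 184): 010000010101001
Gen 6 (rule 102): 110000111111011
Gen 7 (rule 122): 111001100001111
Gen 8 (rule 57): 100101011101000
Gen 9 (rule 184): 010010111010100
Gen 10 (rule 102): 110111001111100
Gen 11 (rule 122): 111101111000110
Gen 12 (rule 57): 100011000110101
Gen 13 (rule 184): 010010100101010

Answer: none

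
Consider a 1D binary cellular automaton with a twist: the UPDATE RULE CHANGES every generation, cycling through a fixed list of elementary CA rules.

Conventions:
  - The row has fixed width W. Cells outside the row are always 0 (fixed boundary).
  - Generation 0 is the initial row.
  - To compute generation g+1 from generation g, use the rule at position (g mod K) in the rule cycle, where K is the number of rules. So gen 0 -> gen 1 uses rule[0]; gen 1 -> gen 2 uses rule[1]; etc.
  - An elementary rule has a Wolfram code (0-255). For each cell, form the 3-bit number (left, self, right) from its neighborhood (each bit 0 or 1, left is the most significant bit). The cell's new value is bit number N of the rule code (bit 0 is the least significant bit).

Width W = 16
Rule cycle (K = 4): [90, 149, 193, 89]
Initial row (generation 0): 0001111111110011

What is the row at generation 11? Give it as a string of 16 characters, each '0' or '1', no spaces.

Answer: 0000110001111100

Derivation:
Gen 0: 0001111111110011
Gen 1 (rule 90): 0011000000011111
Gen 2 (rule 149): 1000111111001110
Gen 3 (rule 193): 0010011111000110
Gen 4 (rule 89): 1001010001110111
Gen 5 (rule 90): 0110001011010101
Gen 6 (rule 149): 0001101000010101
Gen 7 (rule 193): 1100100011000000
Gen 8 (rule 89): 1110011011111111
Gen 9 (rule 90): 1011111010000001
Gen 10 (rule 149): 1001110011111101
Gen 11 (rule 193): 0000110001111100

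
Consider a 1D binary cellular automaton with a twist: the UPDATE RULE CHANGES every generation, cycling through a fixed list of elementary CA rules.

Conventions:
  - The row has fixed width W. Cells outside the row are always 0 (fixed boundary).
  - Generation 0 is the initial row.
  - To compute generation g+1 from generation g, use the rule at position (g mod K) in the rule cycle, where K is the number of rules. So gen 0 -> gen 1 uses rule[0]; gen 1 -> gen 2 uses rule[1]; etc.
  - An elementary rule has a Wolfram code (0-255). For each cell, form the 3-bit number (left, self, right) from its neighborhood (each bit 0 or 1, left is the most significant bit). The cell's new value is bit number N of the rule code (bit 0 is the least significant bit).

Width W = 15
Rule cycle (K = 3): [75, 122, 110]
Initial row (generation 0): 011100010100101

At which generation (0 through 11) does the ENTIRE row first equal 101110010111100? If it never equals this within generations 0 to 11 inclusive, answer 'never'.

Gen 0: 011100010100101
Gen 1 (rule 75): 110101100001000
Gen 2 (rule 122): 111011110010100
Gen 3 (rule 110): 101110010111100
Gen 4 (rule 75): 001010100100101
Gen 5 (rule 122): 010101011011010
Gen 6 (rule 110): 111111111111110
Gen 7 (rule 75): 100000000000010
Gen 8 (rule 122): 010000000000101
Gen 9 (rule 110): 110000000001111
Gen 10 (rule 75): 110111111111001
Gen 11 (rule 122): 111100000001110

Answer: 3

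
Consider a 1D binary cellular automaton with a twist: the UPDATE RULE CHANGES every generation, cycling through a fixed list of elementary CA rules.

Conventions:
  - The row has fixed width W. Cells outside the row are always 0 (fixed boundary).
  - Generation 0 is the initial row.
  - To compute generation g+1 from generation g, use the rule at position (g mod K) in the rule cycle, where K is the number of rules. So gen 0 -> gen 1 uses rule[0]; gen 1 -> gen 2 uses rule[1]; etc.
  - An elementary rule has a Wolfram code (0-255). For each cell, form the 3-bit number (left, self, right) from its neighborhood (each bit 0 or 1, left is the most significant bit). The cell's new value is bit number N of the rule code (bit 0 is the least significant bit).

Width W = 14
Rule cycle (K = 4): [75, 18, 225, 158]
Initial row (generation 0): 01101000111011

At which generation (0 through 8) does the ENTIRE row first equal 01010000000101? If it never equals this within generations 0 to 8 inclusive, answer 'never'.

Answer: 6

Derivation:
Gen 0: 01101000111011
Gen 1 (rule 75): 11100011101011
Gen 2 (rule 18): 00010100000000
Gen 3 (rule 225): 11001001111111
Gen 4 (rule 158): 10111111111110
Gen 5 (rule 75): 00100000000010
Gen 6 (rule 18): 01010000000101
Gen 7 (rule 225): 00100111110010
Gen 8 (rule 158): 01111111101111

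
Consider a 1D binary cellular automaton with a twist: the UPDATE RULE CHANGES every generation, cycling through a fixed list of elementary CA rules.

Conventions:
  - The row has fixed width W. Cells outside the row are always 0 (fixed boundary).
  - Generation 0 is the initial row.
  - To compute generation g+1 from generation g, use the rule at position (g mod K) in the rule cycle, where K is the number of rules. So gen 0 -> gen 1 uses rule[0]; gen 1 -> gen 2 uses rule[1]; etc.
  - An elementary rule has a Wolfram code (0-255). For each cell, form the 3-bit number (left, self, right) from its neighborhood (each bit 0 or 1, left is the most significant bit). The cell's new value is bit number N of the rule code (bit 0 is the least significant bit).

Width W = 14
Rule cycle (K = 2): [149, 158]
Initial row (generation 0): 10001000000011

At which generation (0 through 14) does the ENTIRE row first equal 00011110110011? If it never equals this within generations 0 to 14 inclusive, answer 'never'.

Gen 0: 10001000000011
Gen 1 (rule 149): 11101111111000
Gen 2 (rule 158): 11001111110100
Gen 3 (rule 149): 00100111100111
Gen 4 (rule 158): 01111111011110
Gen 5 (rule 149): 00111110001101
Gen 6 (rule 158): 01111101011001
Gen 7 (rule 149): 00111001000101
Gen 8 (rule 158): 01110111101101
Gen 9 (rule 149): 00100011000001
Gen 10 (rule 158): 01110110100011
Gen 11 (rule 149): 00100000111000
Gen 12 (rule 158): 01110001110100
Gen 13 (rule 149): 00101100100111
Gen 14 (rule 158): 01101011111110

Answer: never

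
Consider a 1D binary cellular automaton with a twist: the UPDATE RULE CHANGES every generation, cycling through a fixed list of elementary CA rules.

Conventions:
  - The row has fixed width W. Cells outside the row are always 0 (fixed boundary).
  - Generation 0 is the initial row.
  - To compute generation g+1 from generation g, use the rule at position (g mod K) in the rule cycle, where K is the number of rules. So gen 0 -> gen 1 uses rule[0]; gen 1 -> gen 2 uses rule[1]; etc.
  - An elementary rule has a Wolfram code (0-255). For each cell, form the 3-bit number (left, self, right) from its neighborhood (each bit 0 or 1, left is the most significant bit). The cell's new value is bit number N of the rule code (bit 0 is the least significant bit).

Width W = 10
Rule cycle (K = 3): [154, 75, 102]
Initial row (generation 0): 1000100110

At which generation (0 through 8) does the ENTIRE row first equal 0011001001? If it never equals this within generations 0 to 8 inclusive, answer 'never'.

Gen 0: 1000100110
Gen 1 (rule 154): 0101011101
Gen 2 (rule 75): 1000010100
Gen 3 (rule 102): 1000111100
Gen 4 (rule 154): 0101111010
Gen 5 (rule 75): 1001001000
Gen 6 (rule 102): 1011011000
Gen 7 (rule 154): 0010010100
Gen 8 (rule 75): 1100100001

Answer: never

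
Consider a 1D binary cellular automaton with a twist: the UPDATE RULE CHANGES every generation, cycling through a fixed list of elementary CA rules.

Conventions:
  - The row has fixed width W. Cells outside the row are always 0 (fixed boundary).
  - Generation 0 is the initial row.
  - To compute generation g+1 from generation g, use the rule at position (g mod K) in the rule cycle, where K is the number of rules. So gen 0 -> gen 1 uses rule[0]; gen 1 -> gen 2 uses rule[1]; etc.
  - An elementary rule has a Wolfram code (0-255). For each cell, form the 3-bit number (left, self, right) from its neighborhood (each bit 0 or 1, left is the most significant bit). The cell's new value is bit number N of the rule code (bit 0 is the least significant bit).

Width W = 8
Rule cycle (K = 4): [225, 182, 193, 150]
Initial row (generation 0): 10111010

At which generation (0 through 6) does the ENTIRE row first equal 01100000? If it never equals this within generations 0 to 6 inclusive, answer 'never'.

Gen 0: 10111010
Gen 1 (rule 225): 01011100
Gen 2 (rule 182): 11101010
Gen 3 (rule 193): 01100000
Gen 4 (rule 150): 10010000
Gen 5 (rule 225): 00000111
Gen 6 (rule 182): 00001010

Answer: 3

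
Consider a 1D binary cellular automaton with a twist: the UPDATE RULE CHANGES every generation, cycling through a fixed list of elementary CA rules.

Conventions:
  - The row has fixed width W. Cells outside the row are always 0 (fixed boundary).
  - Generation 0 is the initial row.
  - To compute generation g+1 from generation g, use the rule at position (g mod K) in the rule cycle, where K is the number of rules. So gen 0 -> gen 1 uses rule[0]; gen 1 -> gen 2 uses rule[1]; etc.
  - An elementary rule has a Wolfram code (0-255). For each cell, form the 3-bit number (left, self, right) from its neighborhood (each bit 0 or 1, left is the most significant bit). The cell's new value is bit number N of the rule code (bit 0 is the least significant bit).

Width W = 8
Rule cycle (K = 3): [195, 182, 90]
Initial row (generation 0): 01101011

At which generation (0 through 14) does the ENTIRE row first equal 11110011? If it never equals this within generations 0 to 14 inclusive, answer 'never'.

Answer: 2

Derivation:
Gen 0: 01101011
Gen 1 (rule 195): 10100001
Gen 2 (rule 182): 11110011
Gen 3 (rule 90): 10011111
Gen 4 (rule 195): 00101111
Gen 5 (rule 182): 01110110
Gen 6 (rule 90): 11010111
Gen 7 (rule 195): 01000011
Gen 8 (rule 182): 11100100
Gen 9 (rule 90): 10111010
Gen 10 (rule 195): 00011000
Gen 11 (rule 182): 00100100
Gen 12 (rule 90): 01011010
Gen 13 (rule 195): 10001000
Gen 14 (rule 182): 11011100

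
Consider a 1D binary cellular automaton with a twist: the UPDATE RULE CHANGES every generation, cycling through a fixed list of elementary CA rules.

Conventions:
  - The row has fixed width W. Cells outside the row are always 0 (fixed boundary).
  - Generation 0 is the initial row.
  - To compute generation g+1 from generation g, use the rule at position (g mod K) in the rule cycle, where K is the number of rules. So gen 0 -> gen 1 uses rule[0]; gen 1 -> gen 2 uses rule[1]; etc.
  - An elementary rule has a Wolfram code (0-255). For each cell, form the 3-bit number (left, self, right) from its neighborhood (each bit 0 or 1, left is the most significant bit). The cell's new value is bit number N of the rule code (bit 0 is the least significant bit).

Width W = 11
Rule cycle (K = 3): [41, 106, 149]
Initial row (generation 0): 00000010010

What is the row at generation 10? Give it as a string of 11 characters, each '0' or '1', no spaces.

Gen 0: 00000010010
Gen 1 (rule 41): 11111000000
Gen 2 (rule 106): 10001000000
Gen 3 (rule 149): 11101111111
Gen 4 (rule 41): 10011000000
Gen 5 (rule 106): 00111000000
Gen 6 (rule 149): 10010111111
Gen 7 (rule 41): 00001100000
Gen 8 (rule 106): 00011100000
Gen 9 (rule 149): 11001011111
Gen 10 (rule 41): 10000110000

Answer: 10000110000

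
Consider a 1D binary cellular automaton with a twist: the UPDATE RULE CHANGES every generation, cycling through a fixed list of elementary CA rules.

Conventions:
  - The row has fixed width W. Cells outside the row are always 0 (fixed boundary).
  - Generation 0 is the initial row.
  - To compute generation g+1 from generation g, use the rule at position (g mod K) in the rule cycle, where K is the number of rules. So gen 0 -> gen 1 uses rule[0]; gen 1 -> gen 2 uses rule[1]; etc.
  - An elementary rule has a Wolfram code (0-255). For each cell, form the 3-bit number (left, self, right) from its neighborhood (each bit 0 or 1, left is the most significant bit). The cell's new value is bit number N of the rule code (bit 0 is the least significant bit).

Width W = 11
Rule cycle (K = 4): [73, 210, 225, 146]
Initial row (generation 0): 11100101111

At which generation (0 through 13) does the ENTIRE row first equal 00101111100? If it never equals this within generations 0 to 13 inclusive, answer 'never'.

Gen 0: 11100101111
Gen 1 (rule 73): 10100001001
Gen 2 (rule 210): 00010010110
Gen 3 (rule 225): 11000001010
Gen 4 (rule 146): 00100010001
Gen 5 (rule 73): 10001000100
Gen 6 (rule 210): 01010101010
Gen 7 (rule 225): 00101010100
Gen 8 (rule 146): 01000000010
Gen 9 (rule 73): 00011111000
Gen 10 (rule 210): 00101111100
Gen 11 (rule 225): 10010111101
Gen 12 (rule 146): 01100011000
Gen 13 (rule 73): 01101011011

Answer: 10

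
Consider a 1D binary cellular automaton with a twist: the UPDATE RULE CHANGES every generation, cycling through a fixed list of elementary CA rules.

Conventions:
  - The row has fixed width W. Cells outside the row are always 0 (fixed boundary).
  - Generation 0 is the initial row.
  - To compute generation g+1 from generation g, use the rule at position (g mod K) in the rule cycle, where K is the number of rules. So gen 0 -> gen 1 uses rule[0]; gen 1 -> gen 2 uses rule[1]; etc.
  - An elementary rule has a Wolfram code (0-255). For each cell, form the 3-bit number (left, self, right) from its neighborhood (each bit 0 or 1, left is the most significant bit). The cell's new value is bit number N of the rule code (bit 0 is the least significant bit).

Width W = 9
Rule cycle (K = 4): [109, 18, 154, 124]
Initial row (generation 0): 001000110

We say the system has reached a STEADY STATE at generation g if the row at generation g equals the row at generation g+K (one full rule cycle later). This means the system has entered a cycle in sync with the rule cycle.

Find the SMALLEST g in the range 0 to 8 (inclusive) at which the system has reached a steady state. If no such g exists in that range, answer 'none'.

Answer: 6

Derivation:
Gen 0: 001000110
Gen 1 (rule 109): 101010110
Gen 2 (rule 18): 000000001
Gen 3 (rule 154): 000000010
Gen 4 (rule 124): 000000011
Gen 5 (rule 109): 111111011
Gen 6 (rule 18): 000000000
Gen 7 (rule 154): 000000000
Gen 8 (rule 124): 000000000
Gen 9 (rule 109): 111111111
Gen 10 (rule 18): 000000000
Gen 11 (rule 154): 000000000
Gen 12 (rule 124): 000000000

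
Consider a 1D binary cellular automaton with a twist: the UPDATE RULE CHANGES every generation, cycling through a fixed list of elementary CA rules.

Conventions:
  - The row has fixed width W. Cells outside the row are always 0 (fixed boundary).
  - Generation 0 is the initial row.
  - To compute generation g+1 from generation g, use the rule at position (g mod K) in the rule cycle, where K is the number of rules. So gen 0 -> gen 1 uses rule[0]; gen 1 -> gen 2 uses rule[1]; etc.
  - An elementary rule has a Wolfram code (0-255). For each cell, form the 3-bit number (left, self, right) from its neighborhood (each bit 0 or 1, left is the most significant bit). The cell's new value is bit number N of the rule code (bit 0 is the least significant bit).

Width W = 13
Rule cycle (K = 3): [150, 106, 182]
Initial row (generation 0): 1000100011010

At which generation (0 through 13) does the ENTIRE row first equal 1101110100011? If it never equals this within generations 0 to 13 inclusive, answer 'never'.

Gen 0: 1000100011010
Gen 1 (rule 150): 1101110100011
Gen 2 (rule 106): 1111011000111
Gen 3 (rule 182): 0110100101010
Gen 4 (rule 150): 1000111101011
Gen 5 (rule 106): 0001100110111
Gen 6 (rule 182): 0010011001010
Gen 7 (rule 150): 0111100111011
Gen 8 (rule 106): 1100101101111
Gen 9 (rule 182): 0011110010110
Gen 10 (rule 150): 0101101110001
Gen 11 (rule 106): 1011111010010
Gen 12 (rule 182): 1101110111111
Gen 13 (rule 150): 0000100011110

Answer: 1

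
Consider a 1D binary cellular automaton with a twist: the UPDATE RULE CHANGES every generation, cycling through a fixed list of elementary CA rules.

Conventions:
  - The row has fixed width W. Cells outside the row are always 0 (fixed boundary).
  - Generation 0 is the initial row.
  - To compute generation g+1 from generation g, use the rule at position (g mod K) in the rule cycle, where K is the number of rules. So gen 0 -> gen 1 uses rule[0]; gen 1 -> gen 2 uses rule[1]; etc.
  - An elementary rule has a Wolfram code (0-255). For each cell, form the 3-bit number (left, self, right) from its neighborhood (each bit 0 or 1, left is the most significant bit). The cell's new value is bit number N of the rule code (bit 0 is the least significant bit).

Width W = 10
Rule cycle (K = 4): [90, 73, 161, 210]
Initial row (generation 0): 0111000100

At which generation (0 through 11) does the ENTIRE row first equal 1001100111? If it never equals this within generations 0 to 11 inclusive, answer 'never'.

Answer: 7

Derivation:
Gen 0: 0111000100
Gen 1 (rule 90): 1101101010
Gen 2 (rule 73): 1101100000
Gen 3 (rule 161): 0010001111
Gen 4 (rule 210): 0101010111
Gen 5 (rule 90): 1000000101
Gen 6 (rule 73): 0011110000
Gen 7 (rule 161): 1001100111
Gen 8 (rule 210): 0110111011
Gen 9 (rule 90): 1110101011
Gen 10 (rule 73): 1010000011
Gen 11 (rule 161): 0100111000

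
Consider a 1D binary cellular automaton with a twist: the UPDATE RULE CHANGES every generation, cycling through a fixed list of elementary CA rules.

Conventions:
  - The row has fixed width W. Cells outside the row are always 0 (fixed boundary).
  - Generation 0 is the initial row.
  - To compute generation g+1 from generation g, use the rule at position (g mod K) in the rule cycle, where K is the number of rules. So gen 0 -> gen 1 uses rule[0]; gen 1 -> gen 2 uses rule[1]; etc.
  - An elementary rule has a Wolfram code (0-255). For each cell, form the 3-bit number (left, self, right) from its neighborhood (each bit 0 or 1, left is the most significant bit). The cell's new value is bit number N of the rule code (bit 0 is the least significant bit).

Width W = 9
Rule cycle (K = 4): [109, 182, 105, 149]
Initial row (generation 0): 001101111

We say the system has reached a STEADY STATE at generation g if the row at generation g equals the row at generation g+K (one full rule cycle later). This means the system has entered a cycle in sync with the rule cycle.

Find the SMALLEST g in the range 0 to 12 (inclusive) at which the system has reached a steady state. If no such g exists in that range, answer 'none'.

Gen 0: 001101111
Gen 1 (rule 109): 101111001
Gen 2 (rule 182): 110110111
Gen 3 (rule 105): 111111101
Gen 4 (rule 149): 011111001
Gen 5 (rule 109): 010001001
Gen 6 (rule 182): 111011111
Gen 7 (rule 105): 101110001
Gen 8 (rule 149): 100101101
Gen 9 (rule 109): 100111111
Gen 10 (rule 182): 111011110
Gen 11 (rule 105): 101110010
Gen 12 (rule 149): 100101011
Gen 13 (rule 109): 100111111
Gen 14 (rule 182): 111011110
Gen 15 (rule 105): 101110010
Gen 16 (rule 149): 100101011

Answer: 9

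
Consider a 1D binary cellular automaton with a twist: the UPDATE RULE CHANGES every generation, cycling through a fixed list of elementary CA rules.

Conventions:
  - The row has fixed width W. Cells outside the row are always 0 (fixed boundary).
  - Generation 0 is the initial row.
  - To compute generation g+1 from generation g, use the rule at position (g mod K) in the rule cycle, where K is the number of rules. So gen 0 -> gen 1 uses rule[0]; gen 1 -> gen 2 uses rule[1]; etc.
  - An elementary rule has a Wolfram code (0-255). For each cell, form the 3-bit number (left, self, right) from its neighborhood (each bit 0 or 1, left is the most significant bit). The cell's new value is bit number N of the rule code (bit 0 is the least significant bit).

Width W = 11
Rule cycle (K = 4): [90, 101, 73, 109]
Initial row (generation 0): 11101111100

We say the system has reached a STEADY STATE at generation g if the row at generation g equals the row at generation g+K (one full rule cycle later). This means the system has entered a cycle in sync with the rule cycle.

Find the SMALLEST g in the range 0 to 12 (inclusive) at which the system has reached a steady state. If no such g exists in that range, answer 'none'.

Gen 0: 11101111100
Gen 1 (rule 90): 10101000110
Gen 2 (rule 101): 11111010010
Gen 3 (rule 73): 10001000000
Gen 4 (rule 109): 10101011111
Gen 5 (rule 90): 00000010001
Gen 6 (rule 101): 11111010101
Gen 7 (rule 73): 10001000000
Gen 8 (rule 109): 10101011111
Gen 9 (rule 90): 00000010001
Gen 10 (rule 101): 11111010101
Gen 11 (rule 73): 10001000000
Gen 12 (rule 109): 10101011111
Gen 13 (rule 90): 00000010001
Gen 14 (rule 101): 11111010101
Gen 15 (rule 73): 10001000000
Gen 16 (rule 109): 10101011111

Answer: 3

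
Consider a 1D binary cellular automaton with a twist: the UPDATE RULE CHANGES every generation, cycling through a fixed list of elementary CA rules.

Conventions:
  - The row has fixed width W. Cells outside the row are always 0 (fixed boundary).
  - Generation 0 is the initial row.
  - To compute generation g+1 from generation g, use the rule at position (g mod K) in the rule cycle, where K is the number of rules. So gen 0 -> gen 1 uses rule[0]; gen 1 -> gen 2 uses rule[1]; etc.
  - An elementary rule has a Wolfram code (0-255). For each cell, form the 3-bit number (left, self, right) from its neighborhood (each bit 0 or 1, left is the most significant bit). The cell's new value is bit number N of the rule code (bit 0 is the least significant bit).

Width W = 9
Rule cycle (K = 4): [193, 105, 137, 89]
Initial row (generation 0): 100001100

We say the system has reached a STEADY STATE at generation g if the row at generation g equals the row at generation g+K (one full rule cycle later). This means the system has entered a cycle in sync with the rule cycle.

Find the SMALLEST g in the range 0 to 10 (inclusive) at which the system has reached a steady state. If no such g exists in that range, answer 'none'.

Gen 0: 100001100
Gen 1 (rule 193): 001100101
Gen 2 (rule 105): 101100010
Gen 3 (rule 137): 001001000
Gen 4 (rule 89): 100100111
Gen 5 (rule 193): 000000011
Gen 6 (rule 105): 111111011
Gen 7 (rule 137): 111110010
Gen 8 (rule 89): 100011001
Gen 9 (rule 193): 001001000
Gen 10 (rule 105): 100000011
Gen 11 (rule 137): 001111010
Gen 12 (rule 89): 101001001
Gen 13 (rule 193): 000000000
Gen 14 (rule 105): 111111111

Answer: none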